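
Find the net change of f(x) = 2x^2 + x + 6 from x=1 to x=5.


Net change = f(b) - f(a)
f(x) = 2x^2 + x + 6
Compute f(5):
f(5) = 2 * 5^2 + 1 * 5 + 6
= 50 + 5 + 6
= 61
Compute f(1):
f(1) = 2 * 1^2 + 1 * 1 + 6
= 2 + 1 + 6
= 9
Net change = 61 - 9 = 52

52


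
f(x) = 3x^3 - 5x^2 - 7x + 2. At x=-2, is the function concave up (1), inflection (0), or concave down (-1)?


Concavity is determined by the sign of f''(x).
f(x) = 3x^3 - 5x^2 - 7x + 2
f'(x) = 9x^2 - 10x - 7
f''(x) = 18x - 10
f''(-2) = 18 * (-2) - 10
= -36 - 10
= -46
Since f''(-2) < 0, the function is concave down (-1)

-1


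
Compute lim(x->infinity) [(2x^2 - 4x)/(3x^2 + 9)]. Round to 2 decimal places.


For limits at infinity with equal-degree polynomials,
we compare leading coefficients.
Numerator leading term: 2x^2
Denominator leading term: 3x^2
Divide both by x^2:
lim = (2 - 4/x) / (3 + 9/x^2)
As x -> infinity, the 1/x and 1/x^2 terms vanish:
= 2/3 ≈ 0.67

0.67


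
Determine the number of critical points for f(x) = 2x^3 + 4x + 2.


Find where f'(x) = 0:
f(x) = 2x^3 + 4x + 2
f'(x) = 6x^2 + 4
This is a quadratic in x. Use the discriminant to count real roots.
Discriminant = (0)^2 - 4 * 6 * 4
= 0 - 96
= -96
Since discriminant < 0, f'(x) = 0 has no real solutions.
Number of critical points: 0

0


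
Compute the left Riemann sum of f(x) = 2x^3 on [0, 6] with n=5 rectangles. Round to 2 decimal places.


Left Riemann sum uses left endpoints of each subinterval.
Interval: [0, 6], n = 5
dx = (6 - 0) / 5 = 6/5
Left endpoints: [0, 6/5, 12/5, 18/5, 24/5]
f values: [0, 432/125, 3456/125, 11664/125, 27648/125]
Sum = dx * (sum of f values)
= 6/5 * 1728/5
= 10368/25 = 414.72

414.72


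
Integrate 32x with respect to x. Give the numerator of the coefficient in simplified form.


Apply the power rule for integration:
integral of ax^n dx = a/(n+1) * x^(n+1) + C
integral of 32x dx
= 32/2 * x^2 + C
= 16 * x^2 + C
The coefficient in lowest terms is 16 = 16/1, so its numerator is 16

16


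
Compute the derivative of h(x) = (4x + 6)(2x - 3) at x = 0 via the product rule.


Let u(x) = 4x + 6 and v(x) = 2x - 3
u'(x) = 4
v'(x) = 2
Product rule: h'(x) = u'(x)*v(x) + u(x)*v'(x)
= 4 * (2x - 3) + (4x + 6) * 2
At x = 0:
u(0) = 4 * 0 + 6 = 6
v(0) = 2 * 0 - 3 = -3
h'(0) = 4 * (-3) + 6 * 2
= -12 + 12
= 0

0


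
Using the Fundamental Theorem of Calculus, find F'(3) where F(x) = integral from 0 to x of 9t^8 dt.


By the Fundamental Theorem of Calculus (Part 1):
If F(x) = integral from 0 to x of f(t) dt, then F'(x) = f(x)
Here f(t) = 9t^8
So F'(x) = 9x^8
Evaluate at x = 3:
F'(3) = 9 * 3^8
= 9 * 6561
= 59049

59049


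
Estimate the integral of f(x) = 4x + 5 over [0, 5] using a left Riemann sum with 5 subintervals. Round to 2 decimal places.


Left Riemann sum uses left endpoints of each subinterval.
Interval: [0, 5], n = 5
dx = (5 - 0) / 5 = 1
Left endpoints: [0, 1, 2, 3, 4]
f values: [5, 9, 13, 17, 21]
Sum = dx * (sum of f values)
= 1 * 65
= 65 = 65.00

65.00


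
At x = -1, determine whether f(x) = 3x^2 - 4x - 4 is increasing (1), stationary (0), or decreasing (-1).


Compute f'(x) to determine behavior:
f'(x) = 6x - 4
f'(-1) = 6 * (-1) - 4
= -6 - 4
= -10
Since f'(-1) < 0, the function is decreasing (-1)

-1


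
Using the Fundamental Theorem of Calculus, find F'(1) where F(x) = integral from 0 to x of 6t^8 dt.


By the Fundamental Theorem of Calculus (Part 1):
If F(x) = integral from 0 to x of f(t) dt, then F'(x) = f(x)
Here f(t) = 6t^8
So F'(x) = 6x^8
Evaluate at x = 1:
F'(1) = 6 * 1^8
= 6 * 1
= 6

6


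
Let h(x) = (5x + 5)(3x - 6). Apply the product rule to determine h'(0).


Let u(x) = 5x + 5 and v(x) = 3x - 6
u'(x) = 5
v'(x) = 3
Product rule: h'(x) = u'(x)*v(x) + u(x)*v'(x)
= 5 * (3x - 6) + (5x + 5) * 3
At x = 0:
u(0) = 5 * 0 + 5 = 5
v(0) = 3 * 0 - 6 = -6
h'(0) = 5 * (-6) + 5 * 3
= -30 + 15
= -15

-15


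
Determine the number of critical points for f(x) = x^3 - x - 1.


Find where f'(x) = 0:
f(x) = x^3 - x - 1
f'(x) = 3x^2 - 1
This is a quadratic in x. Use the discriminant to count real roots.
Discriminant = (0)^2 - 4 * 3 * (-1)
= 0 - (-12)
= 12
Since discriminant > 0, f'(x) = 0 has 2 real solutions.
Number of critical points: 2

2


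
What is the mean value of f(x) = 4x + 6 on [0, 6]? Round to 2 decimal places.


Average value = 1/(b-a) * integral from a to b of f(x) dx
First compute the integral of 4x + 6:
F(x) = 2x^2 + 6x
F(6) = 2 * 36 + 6 * 6 = 108
F(0) = 2 * 0 + 6 * 0 = 0
Integral = 108 - 0 = 108
Average = 108 / (6 - 0) = 108 / 6
= 18 = 18.00

18.00


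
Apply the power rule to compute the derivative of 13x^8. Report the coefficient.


We apply the power rule: d/dx [ax^n] = a*n * x^(n-1)
d/dx [13x^8]
= 13 * 8 * x^(8-1)
= 104x^7
The coefficient is 104

104


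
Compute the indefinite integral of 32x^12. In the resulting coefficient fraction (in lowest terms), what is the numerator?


Apply the power rule for integration:
integral of ax^n dx = a/(n+1) * x^(n+1) + C
integral of 32x^12 dx
= 32/13 * x^13 + C
The coefficient in lowest terms is 32/13, and its numerator is 32

32


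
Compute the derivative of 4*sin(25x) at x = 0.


Apply the chain rule to differentiate 4*sin(25x):
d/dx [4*sin(25x)]
= 4 * cos(25x) * d/dx(25x)
= 4 * 25 * cos(25x)
= 100 * cos(25x)
Evaluate at x = 0:
= 100 * cos(0)
= 100 * 1
= 100

100


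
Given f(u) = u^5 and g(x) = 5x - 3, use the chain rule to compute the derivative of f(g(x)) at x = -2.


Using the chain rule: (f(g(x)))' = f'(g(x)) * g'(x)
First, find g(-2):
g(-2) = 5 * (-2) - 3 = -13
Next, f'(u) = 5u^4
And g'(x) = 5
So f'(g(-2)) * g'(-2)
= 5 * (-13)^4 * 5
= 5 * 28561 * 5
= 714025

714025


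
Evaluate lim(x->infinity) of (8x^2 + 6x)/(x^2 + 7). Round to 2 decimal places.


For limits at infinity with equal-degree polynomials,
we compare leading coefficients.
Numerator leading term: 8x^2
Denominator leading term: x^2
Divide both by x^2:
lim = (8 + 6/x) / (1 + 7/x^2)
As x -> infinity, the 1/x and 1/x^2 terms vanish:
= 8/1 = 8 = 8.00

8.00


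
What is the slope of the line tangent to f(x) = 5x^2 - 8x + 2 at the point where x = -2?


The slope of the tangent line equals f'(x) at the point.
f(x) = 5x^2 - 8x + 2
f'(x) = 10x - 8
At x = -2:
f'(-2) = 10 * (-2) - 8
= -20 - 8
= -28

-28


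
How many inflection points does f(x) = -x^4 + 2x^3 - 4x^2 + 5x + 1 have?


Inflection points occur where f''(x) = 0 and concavity changes.
f(x) = -x^4 + 2x^3 - 4x^2 + 5x + 1
f'(x) = -4x^3 + 6x^2 - 8x + 5
f''(x) = -12x^2 + 12x - 8
This is a quadratic in x. Use the discriminant to count real roots.
Discriminant = (12)^2 - 4 * (-12) * (-8)
= 144 - 384
= -240
Since discriminant < 0, f''(x) = 0 has no real solutions.
Number of inflection points: 0

0


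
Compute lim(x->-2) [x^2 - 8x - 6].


Since polynomials are continuous, we use direct substitution.
lim(x->-2) of x^2 - 8x - 6
= 1 * (-2)^2 - 8 * (-2) - 6
= 4 + 16 - 6
= 14

14


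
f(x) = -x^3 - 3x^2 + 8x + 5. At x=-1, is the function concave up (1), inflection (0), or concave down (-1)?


Concavity is determined by the sign of f''(x).
f(x) = -x^3 - 3x^2 + 8x + 5
f'(x) = -3x^2 - 6x + 8
f''(x) = -6x - 6
f''(-1) = -6 * (-1) - 6
= 6 - 6
= 0
f''(-1) = 0, and f''(x) is linear with nonzero slope -6, so f'' changes sign at x = -1. Hence the function is at an inflection point (0)

0


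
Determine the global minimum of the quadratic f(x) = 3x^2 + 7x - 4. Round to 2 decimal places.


For a quadratic f(x) = ax^2 + bx + c with a > 0, the minimum is at the vertex.
Vertex x-coordinate: x = -b/(2a)
x = -(7) / (2 * 3)
x = -7/6
Substitute back to find the minimum value:
f(-7/6) = 3 * (-7/6)^2 + 7 * (-7/6) - 4
= 49/12 - 49/6 - 4
= -97/12 ≈ -8.08

-8.08


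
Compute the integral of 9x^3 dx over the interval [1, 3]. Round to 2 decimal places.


Find the antiderivative of 9x^3:
F(x) = 9/4 * x^4
Apply the Fundamental Theorem of Calculus:
F(3) - F(1)
= 9/4 * 3^4 - 9/4 * 1^4
= 9/4 * (81 - 1)
= 9/4 * 80
= 180 = 180.00

180.00


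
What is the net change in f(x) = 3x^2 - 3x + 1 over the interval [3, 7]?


Net change = f(b) - f(a)
f(x) = 3x^2 - 3x + 1
Compute f(7):
f(7) = 3 * 7^2 - 3 * 7 + 1
= 147 - 21 + 1
= 127
Compute f(3):
f(3) = 3 * 3^2 - 3 * 3 + 1
= 27 - 9 + 1
= 19
Net change = 127 - 19 = 108

108


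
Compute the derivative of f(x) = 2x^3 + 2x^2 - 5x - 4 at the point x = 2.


Differentiate f(x) = 2x^3 + 2x^2 - 5x - 4 term by term:
f'(x) = 6x^2 + 4x - 5
Substitute x = 2:
f'(2) = 6 * 2^2 + 4 * 2 - 5
= 24 + 8 - 5
= 27

27


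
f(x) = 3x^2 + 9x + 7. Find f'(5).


Differentiate term by term using power and sum rules:
f(x) = 3x^2 + 9x + 7
f'(x) = 6x + 9
Substitute x = 5:
f'(5) = 6 * 5 + 9
= 30 + 9
= 39

39


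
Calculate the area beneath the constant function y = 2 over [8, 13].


The area under a constant function y = 2 is a rectangle.
Width = 13 - 8 = 5
Height = 2
Area = width * height
= 5 * 2
= 10

10


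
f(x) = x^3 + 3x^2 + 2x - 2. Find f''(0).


First derivative:
f'(x) = 3x^2 + 6x + 2
Second derivative:
f''(x) = 6x + 6
Substitute x = 0:
f''(0) = 6 * 0 + 6
= 0 + 6
= 6

6


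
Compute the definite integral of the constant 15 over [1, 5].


The integral of a constant k over [a, b] equals k * (b - a).
integral from 1 to 5 of 15 dx
= 15 * (5 - 1)
= 15 * 4
= 60

60


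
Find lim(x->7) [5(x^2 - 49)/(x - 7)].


Direct substitution gives 0/0, so we factor the numerator.
Factor: 5(x^2 - 49) = 5 * (x - 7)(x + 7)
Cancel the common factor (x - 7):
5(x^2 - 49)/(x - 7) = 5 * (x + 7)
Now substitute x = 7:
= 5 * (7 + 7) = 70

70


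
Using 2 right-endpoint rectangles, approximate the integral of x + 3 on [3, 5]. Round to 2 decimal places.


Right Riemann sum uses right endpoints of each subinterval.
Interval: [3, 5], n = 2
dx = (5 - 3) / 2 = 1
Right endpoints: [4, 5]
f values: [7, 8]
Sum = dx * (sum of f values)
= 1 * 15
= 15 = 15.00

15.00


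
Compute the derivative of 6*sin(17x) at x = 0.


Apply the chain rule to differentiate 6*sin(17x):
d/dx [6*sin(17x)]
= 6 * cos(17x) * d/dx(17x)
= 6 * 17 * cos(17x)
= 102 * cos(17x)
Evaluate at x = 0:
= 102 * cos(0)
= 102 * 1
= 102

102


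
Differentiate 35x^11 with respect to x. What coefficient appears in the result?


We apply the power rule: d/dx [ax^n] = a*n * x^(n-1)
d/dx [35x^11]
= 35 * 11 * x^(11-1)
= 385x^10
The coefficient is 385

385


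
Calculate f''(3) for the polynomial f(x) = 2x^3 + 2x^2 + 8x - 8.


First derivative:
f'(x) = 6x^2 + 4x + 8
Second derivative:
f''(x) = 12x + 4
Substitute x = 3:
f''(3) = 12 * 3 + 4
= 36 + 4
= 40

40


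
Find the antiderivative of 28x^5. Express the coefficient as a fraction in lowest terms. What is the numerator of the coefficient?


Apply the power rule for integration:
integral of ax^n dx = a/(n+1) * x^(n+1) + C
integral of 28x^5 dx
= 28/6 * x^6 + C
= 14/3 * x^6 + C
The coefficient in lowest terms is 14/3, and its numerator is 14

14


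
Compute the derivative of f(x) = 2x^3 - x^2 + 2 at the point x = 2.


Differentiate f(x) = 2x^3 - x^2 + 2 term by term:
f'(x) = 6x^2 - 2x
Substitute x = 2:
f'(2) = 6 * 2^2 - 2 * 2 + 0
= 24 - 4 + 0
= 20

20


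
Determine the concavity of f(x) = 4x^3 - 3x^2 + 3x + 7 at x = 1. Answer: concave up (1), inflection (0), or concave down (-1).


Concavity is determined by the sign of f''(x).
f(x) = 4x^3 - 3x^2 + 3x + 7
f'(x) = 12x^2 - 6x + 3
f''(x) = 24x - 6
f''(1) = 24 * 1 - 6
= 24 - 6
= 18
Since f''(1) > 0, the function is concave up (1)

1


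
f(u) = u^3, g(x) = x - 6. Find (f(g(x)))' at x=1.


Using the chain rule: (f(g(x)))' = f'(g(x)) * g'(x)
First, find g(1):
g(1) = 1 * 1 - 6 = -5
Next, f'(u) = 3u^2
And g'(x) = 1
So f'(g(1)) * g'(1)
= 3 * (-5)^2 * 1
= 3 * 25 * 1
= 75

75


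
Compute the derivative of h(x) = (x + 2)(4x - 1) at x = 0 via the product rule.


Let u(x) = x + 2 and v(x) = 4x - 1
u'(x) = 1
v'(x) = 4
Product rule: h'(x) = u'(x)*v(x) + u(x)*v'(x)
= 1 * (4x - 1) + (x + 2) * 4
At x = 0:
u(0) = 1 * 0 + 2 = 2
v(0) = 4 * 0 - 1 = -1
h'(0) = 1 * (-1) + 2 * 4
= -1 + 8
= 7

7


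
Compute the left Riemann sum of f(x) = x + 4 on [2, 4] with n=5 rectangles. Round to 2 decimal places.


Left Riemann sum uses left endpoints of each subinterval.
Interval: [2, 4], n = 5
dx = (4 - 2) / 5 = 2/5
Left endpoints: [2, 12/5, 14/5, 16/5, 18/5]
f values: [6, 32/5, 34/5, 36/5, 38/5]
Sum = dx * (sum of f values)
= 2/5 * 34
= 68/5 = 13.60

13.60


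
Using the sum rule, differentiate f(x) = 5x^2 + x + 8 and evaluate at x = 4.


Differentiate term by term using power and sum rules:
f(x) = 5x^2 + x + 8
f'(x) = 10x + 1
Substitute x = 4:
f'(4) = 10 * 4 + 1
= 40 + 1
= 41

41


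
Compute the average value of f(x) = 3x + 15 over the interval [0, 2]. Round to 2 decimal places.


Average value = 1/(b-a) * integral from a to b of f(x) dx
First compute the integral of 3x + 15:
F(x) = (3/2)x^2 + 15x
F(2) = 3/2 * 4 + 15 * 2 = 36
F(0) = 3/2 * 0 + 15 * 0 = 0
Integral = 36 - 0 = 36
Average = 36 / (2 - 0) = 36 / 2
= 18 = 18.00

18.00


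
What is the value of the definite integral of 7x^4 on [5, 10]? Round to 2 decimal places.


Find the antiderivative of 7x^4:
F(x) = 7/5 * x^5
Apply the Fundamental Theorem of Calculus:
F(10) - F(5)
= 7/5 * 10^5 - 7/5 * 5^5
= 7/5 * (100000 - 3125)
= 7/5 * 96875
= 135625 = 135625.00

135625.00


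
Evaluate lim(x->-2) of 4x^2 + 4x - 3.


Since polynomials are continuous, we use direct substitution.
lim(x->-2) of 4x^2 + 4x - 3
= 4 * (-2)^2 + 4 * (-2) - 3
= 16 - 8 - 3
= 5

5


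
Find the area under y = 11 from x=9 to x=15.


The area under a constant function y = 11 is a rectangle.
Width = 15 - 9 = 6
Height = 11
Area = width * height
= 6 * 11
= 66

66


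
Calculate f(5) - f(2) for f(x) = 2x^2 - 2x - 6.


Net change = f(b) - f(a)
f(x) = 2x^2 - 2x - 6
Compute f(5):
f(5) = 2 * 5^2 - 2 * 5 - 6
= 50 - 10 - 6
= 34
Compute f(2):
f(2) = 2 * 2^2 - 2 * 2 - 6
= 8 - 4 - 6
= -2
Net change = 34 - (-2) = 36

36


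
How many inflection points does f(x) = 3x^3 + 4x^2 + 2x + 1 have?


Inflection points occur where f''(x) = 0 and concavity changes.
f(x) = 3x^3 + 4x^2 + 2x + 1
f'(x) = 9x^2 + 8x + 2
f''(x) = 18x + 8
Set f''(x) = 0:
18x + 8 = 0
x = -8 / 18 = -4/9
Since f''(x) is linear (degree 1), it changes sign at this point.
Therefore there is exactly 1 inflection point.

1


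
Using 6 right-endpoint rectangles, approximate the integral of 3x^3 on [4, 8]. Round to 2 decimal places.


Right Riemann sum uses right endpoints of each subinterval.
Interval: [4, 8], n = 6
dx = (8 - 4) / 6 = 2/3
Right endpoints: [14/3, 16/3, 6, 20/3, 22/3, 8]
f values: [2744/9, 4096/9, 648, 8000/9, 10648/9, 1536]
Sum = dx * (sum of f values)
= 2/3 * 5016
= 3344 = 3344.00

3344.00


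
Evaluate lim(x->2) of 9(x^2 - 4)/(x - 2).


Direct substitution gives 0/0, so we factor the numerator.
Factor: 9(x^2 - 4) = 9 * (x - 2)(x + 2)
Cancel the common factor (x - 2):
9(x^2 - 4)/(x - 2) = 9 * (x + 2)
Now substitute x = 2:
= 9 * (2 + 2) = 36

36


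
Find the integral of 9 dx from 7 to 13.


The integral of a constant k over [a, b] equals k * (b - a).
integral from 7 to 13 of 9 dx
= 9 * (13 - 7)
= 9 * 6
= 54

54


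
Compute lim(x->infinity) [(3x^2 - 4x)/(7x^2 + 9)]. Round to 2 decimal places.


For limits at infinity with equal-degree polynomials,
we compare leading coefficients.
Numerator leading term: 3x^2
Denominator leading term: 7x^2
Divide both by x^2:
lim = (3 - 4/x) / (7 + 9/x^2)
As x -> infinity, the 1/x and 1/x^2 terms vanish:
= 3/7 ≈ 0.43

0.43


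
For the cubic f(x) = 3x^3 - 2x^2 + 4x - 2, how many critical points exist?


Find where f'(x) = 0:
f(x) = 3x^3 - 2x^2 + 4x - 2
f'(x) = 9x^2 - 4x + 4
This is a quadratic in x. Use the discriminant to count real roots.
Discriminant = (-4)^2 - 4 * 9 * 4
= 16 - 144
= -128
Since discriminant < 0, f'(x) = 0 has no real solutions.
Number of critical points: 0

0


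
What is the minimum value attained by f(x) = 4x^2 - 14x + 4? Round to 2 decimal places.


For a quadratic f(x) = ax^2 + bx + c with a > 0, the minimum is at the vertex.
Vertex x-coordinate: x = -b/(2a)
x = -(-14) / (2 * 4)
x = 14/8 = 7/4
Substitute back to find the minimum value:
f(7/4) = 4 * (7/4)^2 - 14 * (7/4) + 4
= 49/4 - 49/2 + 4
= -33/4 = -8.25

-8.25


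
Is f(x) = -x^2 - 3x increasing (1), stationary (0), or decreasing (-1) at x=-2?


Compute f'(x) to determine behavior:
f'(x) = -2x - 3
f'(-2) = -2 * (-2) - 3
= 4 - 3
= 1
Since f'(-2) > 0, the function is increasing (1)

1


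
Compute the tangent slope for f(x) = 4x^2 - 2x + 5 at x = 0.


The slope of the tangent line equals f'(x) at the point.
f(x) = 4x^2 - 2x + 5
f'(x) = 8x - 2
At x = 0:
f'(0) = 8 * 0 - 2
= 0 - 2
= -2

-2


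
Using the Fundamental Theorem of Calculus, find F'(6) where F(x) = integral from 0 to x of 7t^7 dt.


By the Fundamental Theorem of Calculus (Part 1):
If F(x) = integral from 0 to x of f(t) dt, then F'(x) = f(x)
Here f(t) = 7t^7
So F'(x) = 7x^7
Evaluate at x = 6:
F'(6) = 7 * 6^7
= 7 * 279936
= 1959552

1959552


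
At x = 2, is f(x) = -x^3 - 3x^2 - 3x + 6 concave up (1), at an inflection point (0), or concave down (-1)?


Concavity is determined by the sign of f''(x).
f(x) = -x^3 - 3x^2 - 3x + 6
f'(x) = -3x^2 - 6x - 3
f''(x) = -6x - 6
f''(2) = -6 * 2 - 6
= -12 - 6
= -18
Since f''(2) < 0, the function is concave down (-1)

-1


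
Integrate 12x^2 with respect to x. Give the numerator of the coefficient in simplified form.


Apply the power rule for integration:
integral of ax^n dx = a/(n+1) * x^(n+1) + C
integral of 12x^2 dx
= 12/3 * x^3 + C
= 4 * x^3 + C
The coefficient in lowest terms is 4 = 4/1, so its numerator is 4

4


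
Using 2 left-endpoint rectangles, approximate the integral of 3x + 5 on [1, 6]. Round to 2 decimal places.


Left Riemann sum uses left endpoints of each subinterval.
Interval: [1, 6], n = 2
dx = (6 - 1) / 2 = 5/2
Left endpoints: [1, 7/2]
f values: [8, 31/2]
Sum = dx * (sum of f values)
= 5/2 * 47/2
= 235/4 = 58.75

58.75


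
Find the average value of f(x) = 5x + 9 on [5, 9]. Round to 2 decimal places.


Average value = 1/(b-a) * integral from a to b of f(x) dx
First compute the integral of 5x + 9:
F(x) = (5/2)x^2 + 9x
F(9) = 5/2 * 81 + 9 * 9 = 567/2
F(5) = 5/2 * 25 + 9 * 5 = 215/2
Integral = 567/2 - 215/2 = 176
Average = 176 / (9 - 5) = 176 / 4
= 44 = 44.00

44.00


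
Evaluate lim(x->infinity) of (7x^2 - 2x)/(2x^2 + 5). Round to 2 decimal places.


For limits at infinity with equal-degree polynomials,
we compare leading coefficients.
Numerator leading term: 7x^2
Denominator leading term: 2x^2
Divide both by x^2:
lim = (7 - 2/x) / (2 + 5/x^2)
As x -> infinity, the 1/x and 1/x^2 terms vanish:
= 7/2 = 3.50

3.50


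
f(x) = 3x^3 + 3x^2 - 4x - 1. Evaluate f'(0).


Differentiate f(x) = 3x^3 + 3x^2 - 4x - 1 term by term:
f'(x) = 9x^2 + 6x - 4
Substitute x = 0:
f'(0) = 9 * 0^2 + 6 * 0 - 4
= 0 + 0 - 4
= -4

-4


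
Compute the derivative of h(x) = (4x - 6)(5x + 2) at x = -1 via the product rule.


Let u(x) = 4x - 6 and v(x) = 5x + 2
u'(x) = 4
v'(x) = 5
Product rule: h'(x) = u'(x)*v(x) + u(x)*v'(x)
= 4 * (5x + 2) + (4x - 6) * 5
At x = -1:
u(-1) = 4 * (-1) - 6 = -10
v(-1) = 5 * (-1) + 2 = -3
h'(-1) = 4 * (-3) + (-10) * 5
= -12 - 50
= -62

-62


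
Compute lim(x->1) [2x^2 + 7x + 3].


Since polynomials are continuous, we use direct substitution.
lim(x->1) of 2x^2 + 7x + 3
= 2 * 1^2 + 7 * 1 + 3
= 2 + 7 + 3
= 12

12


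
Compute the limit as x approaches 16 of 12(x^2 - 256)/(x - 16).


Direct substitution gives 0/0, so we factor the numerator.
Factor: 12(x^2 - 256) = 12 * (x - 16)(x + 16)
Cancel the common factor (x - 16):
12(x^2 - 256)/(x - 16) = 12 * (x + 16)
Now substitute x = 16:
= 12 * (16 + 16) = 384

384


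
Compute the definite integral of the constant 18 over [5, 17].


The integral of a constant k over [a, b] equals k * (b - a).
integral from 5 to 17 of 18 dx
= 18 * (17 - 5)
= 18 * 12
= 216

216


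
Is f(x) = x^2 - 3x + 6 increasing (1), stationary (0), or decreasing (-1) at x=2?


Compute f'(x) to determine behavior:
f'(x) = 2x - 3
f'(2) = 2 * 2 - 3
= 4 - 3
= 1
Since f'(2) > 0, the function is increasing (1)

1


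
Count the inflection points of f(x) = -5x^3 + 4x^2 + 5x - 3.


Inflection points occur where f''(x) = 0 and concavity changes.
f(x) = -5x^3 + 4x^2 + 5x - 3
f'(x) = -15x^2 + 8x + 5
f''(x) = -30x + 8
Set f''(x) = 0:
-30x + 8 = 0
x = -8 / (-30) = 4/15
Since f''(x) is linear (degree 1), it changes sign at this point.
Therefore there is exactly 1 inflection point.

1


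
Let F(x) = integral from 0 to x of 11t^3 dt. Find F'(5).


By the Fundamental Theorem of Calculus (Part 1):
If F(x) = integral from 0 to x of f(t) dt, then F'(x) = f(x)
Here f(t) = 11t^3
So F'(x) = 11x^3
Evaluate at x = 5:
F'(5) = 11 * 5^3
= 11 * 125
= 1375

1375


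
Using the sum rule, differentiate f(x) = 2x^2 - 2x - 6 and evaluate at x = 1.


Differentiate term by term using power and sum rules:
f(x) = 2x^2 - 2x - 6
f'(x) = 4x - 2
Substitute x = 1:
f'(1) = 4 * 1 - 2
= 4 - 2
= 2

2


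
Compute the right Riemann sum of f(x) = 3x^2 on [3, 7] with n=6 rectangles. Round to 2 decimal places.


Right Riemann sum uses right endpoints of each subinterval.
Interval: [3, 7], n = 6
dx = (7 - 3) / 6 = 2/3
Right endpoints: [11/3, 13/3, 5, 17/3, 19/3, 7]
f values: [121/3, 169/3, 75, 289/3, 361/3, 147]
Sum = dx * (sum of f values)
= 2/3 * 1606/3
= 3212/9 ≈ 356.89

356.89


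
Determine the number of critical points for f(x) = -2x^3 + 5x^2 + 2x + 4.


Find where f'(x) = 0:
f(x) = -2x^3 + 5x^2 + 2x + 4
f'(x) = -6x^2 + 10x + 2
This is a quadratic in x. Use the discriminant to count real roots.
Discriminant = (10)^2 - 4 * (-6) * 2
= 100 - (-48)
= 148
Since discriminant > 0, f'(x) = 0 has 2 real solutions.
Number of critical points: 2

2


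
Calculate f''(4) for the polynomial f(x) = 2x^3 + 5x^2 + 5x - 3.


First derivative:
f'(x) = 6x^2 + 10x + 5
Second derivative:
f''(x) = 12x + 10
Substitute x = 4:
f''(4) = 12 * 4 + 10
= 48 + 10
= 58

58


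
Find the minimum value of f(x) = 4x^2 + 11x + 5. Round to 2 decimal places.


For a quadratic f(x) = ax^2 + bx + c with a > 0, the minimum is at the vertex.
Vertex x-coordinate: x = -b/(2a)
x = -(11) / (2 * 4)
x = -11/8
Substitute back to find the minimum value:
f(-11/8) = 4 * (-11/8)^2 + 11 * (-11/8) + 5
= 121/16 - 121/8 + 5
= -41/16 ≈ -2.56

-2.56


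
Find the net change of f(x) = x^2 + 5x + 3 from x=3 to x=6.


Net change = f(b) - f(a)
f(x) = x^2 + 5x + 3
Compute f(6):
f(6) = 1 * 6^2 + 5 * 6 + 3
= 36 + 30 + 3
= 69
Compute f(3):
f(3) = 1 * 3^2 + 5 * 3 + 3
= 9 + 15 + 3
= 27
Net change = 69 - 27 = 42

42


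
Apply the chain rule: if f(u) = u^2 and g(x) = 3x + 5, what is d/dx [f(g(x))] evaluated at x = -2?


Using the chain rule: (f(g(x)))' = f'(g(x)) * g'(x)
First, find g(-2):
g(-2) = 3 * (-2) + 5 = -1
Next, f'(u) = 2u
And g'(x) = 3
So f'(g(-2)) * g'(-2)
= 2 * (-1) * 3
= -6

-6


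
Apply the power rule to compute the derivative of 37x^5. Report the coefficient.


We apply the power rule: d/dx [ax^n] = a*n * x^(n-1)
d/dx [37x^5]
= 37 * 5 * x^(5-1)
= 185x^4
The coefficient is 185

185


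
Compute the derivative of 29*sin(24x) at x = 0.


Apply the chain rule to differentiate 29*sin(24x):
d/dx [29*sin(24x)]
= 29 * cos(24x) * d/dx(24x)
= 29 * 24 * cos(24x)
= 696 * cos(24x)
Evaluate at x = 0:
= 696 * cos(0)
= 696 * 1
= 696

696


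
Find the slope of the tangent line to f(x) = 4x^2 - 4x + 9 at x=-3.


The slope of the tangent line equals f'(x) at the point.
f(x) = 4x^2 - 4x + 9
f'(x) = 8x - 4
At x = -3:
f'(-3) = 8 * (-3) - 4
= -24 - 4
= -28

-28


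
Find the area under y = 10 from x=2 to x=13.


The area under a constant function y = 10 is a rectangle.
Width = 13 - 2 = 11
Height = 10
Area = width * height
= 11 * 10
= 110

110


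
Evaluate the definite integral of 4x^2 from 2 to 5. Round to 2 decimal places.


Find the antiderivative of 4x^2:
F(x) = 4/3 * x^3
Apply the Fundamental Theorem of Calculus:
F(5) - F(2)
= 4/3 * 5^3 - 4/3 * 2^3
= 4/3 * (125 - 8)
= 4/3 * 117
= 156 = 156.00

156.00


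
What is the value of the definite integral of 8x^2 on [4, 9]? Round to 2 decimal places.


Find the antiderivative of 8x^2:
F(x) = 8/3 * x^3
Apply the Fundamental Theorem of Calculus:
F(9) - F(4)
= 8/3 * 9^3 - 8/3 * 4^3
= 8/3 * (729 - 64)
= 8/3 * 665
= 5320/3 ≈ 1773.33

1773.33


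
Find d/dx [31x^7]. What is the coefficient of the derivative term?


We apply the power rule: d/dx [ax^n] = a*n * x^(n-1)
d/dx [31x^7]
= 31 * 7 * x^(7-1)
= 217x^6
The coefficient is 217

217


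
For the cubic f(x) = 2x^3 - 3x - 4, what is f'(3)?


Differentiate f(x) = 2x^3 - 3x - 4 term by term:
f'(x) = 6x^2 - 3
Substitute x = 3:
f'(3) = 6 * 3^2 + 0 * 3 - 3
= 54 + 0 - 3
= 51

51


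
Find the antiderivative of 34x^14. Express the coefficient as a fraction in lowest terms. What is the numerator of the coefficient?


Apply the power rule for integration:
integral of ax^n dx = a/(n+1) * x^(n+1) + C
integral of 34x^14 dx
= 34/15 * x^15 + C
The coefficient in lowest terms is 34/15, and its numerator is 34

34


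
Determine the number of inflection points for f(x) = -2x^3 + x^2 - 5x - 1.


Inflection points occur where f''(x) = 0 and concavity changes.
f(x) = -2x^3 + x^2 - 5x - 1
f'(x) = -6x^2 + 2x - 5
f''(x) = -12x + 2
Set f''(x) = 0:
-12x + 2 = 0
x = -2 / (-12) = 1/6
Since f''(x) is linear (degree 1), it changes sign at this point.
Therefore there is exactly 1 inflection point.

1


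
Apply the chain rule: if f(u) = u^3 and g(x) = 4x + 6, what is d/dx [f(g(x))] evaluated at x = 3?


Using the chain rule: (f(g(x)))' = f'(g(x)) * g'(x)
First, find g(3):
g(3) = 4 * 3 + 6 = 18
Next, f'(u) = 3u^2
And g'(x) = 4
So f'(g(3)) * g'(3)
= 3 * 18^2 * 4
= 3 * 324 * 4
= 3888

3888


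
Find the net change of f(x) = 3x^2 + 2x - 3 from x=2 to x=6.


Net change = f(b) - f(a)
f(x) = 3x^2 + 2x - 3
Compute f(6):
f(6) = 3 * 6^2 + 2 * 6 - 3
= 108 + 12 - 3
= 117
Compute f(2):
f(2) = 3 * 2^2 + 2 * 2 - 3
= 12 + 4 - 3
= 13
Net change = 117 - 13 = 104

104


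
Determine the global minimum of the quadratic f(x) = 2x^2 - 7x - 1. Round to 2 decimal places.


For a quadratic f(x) = ax^2 + bx + c with a > 0, the minimum is at the vertex.
Vertex x-coordinate: x = -b/(2a)
x = -(-7) / (2 * 2)
x = 7/4
Substitute back to find the minimum value:
f(7/4) = 2 * (7/4)^2 - 7 * (7/4) - 1
= 49/8 - 49/4 - 1
= -57/8 ≈ -7.13

-7.13


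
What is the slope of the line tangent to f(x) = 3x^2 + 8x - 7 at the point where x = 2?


The slope of the tangent line equals f'(x) at the point.
f(x) = 3x^2 + 8x - 7
f'(x) = 6x + 8
At x = 2:
f'(2) = 6 * 2 + 8
= 12 + 8
= 20

20


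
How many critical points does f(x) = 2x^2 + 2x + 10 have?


Find where f'(x) = 0:
f'(x) = 4x + 2
Set f'(x) = 0:
4x + 2 = 0
x = -2 / 4 = -1/2
This is a linear equation in x, so there is exactly one solution.
Number of critical points: 1

1


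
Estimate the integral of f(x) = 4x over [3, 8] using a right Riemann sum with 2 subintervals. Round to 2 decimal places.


Right Riemann sum uses right endpoints of each subinterval.
Interval: [3, 8], n = 2
dx = (8 - 3) / 2 = 5/2
Right endpoints: [11/2, 8]
f values: [22, 32]
Sum = dx * (sum of f values)
= 5/2 * 54
= 135 = 135.00

135.00


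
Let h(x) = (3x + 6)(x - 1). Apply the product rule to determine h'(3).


Let u(x) = 3x + 6 and v(x) = x - 1
u'(x) = 3
v'(x) = 1
Product rule: h'(x) = u'(x)*v(x) + u(x)*v'(x)
= 3 * (x - 1) + (3x + 6) * 1
At x = 3:
u(3) = 3 * 3 + 6 = 15
v(3) = 1 * 3 - 1 = 2
h'(3) = 3 * 2 + 15 * 1
= 6 + 15
= 21

21


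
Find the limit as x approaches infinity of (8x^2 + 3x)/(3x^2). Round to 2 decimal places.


For limits at infinity with equal-degree polynomials,
we compare leading coefficients.
Numerator leading term: 8x^2
Denominator leading term: 3x^2
Divide both by x^2:
lim = (8 + 3/x) / (3)
As x -> infinity, the 1/x and 1/x^2 terms vanish:
= 8/3 ≈ 2.67

2.67


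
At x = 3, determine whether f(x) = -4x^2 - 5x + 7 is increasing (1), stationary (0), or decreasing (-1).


Compute f'(x) to determine behavior:
f'(x) = -8x - 5
f'(3) = -8 * 3 - 5
= -24 - 5
= -29
Since f'(3) < 0, the function is decreasing (-1)

-1


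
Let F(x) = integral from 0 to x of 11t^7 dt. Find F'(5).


By the Fundamental Theorem of Calculus (Part 1):
If F(x) = integral from 0 to x of f(t) dt, then F'(x) = f(x)
Here f(t) = 11t^7
So F'(x) = 11x^7
Evaluate at x = 5:
F'(5) = 11 * 5^7
= 11 * 78125
= 859375

859375


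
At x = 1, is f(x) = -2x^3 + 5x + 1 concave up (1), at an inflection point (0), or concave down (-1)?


Concavity is determined by the sign of f''(x).
f(x) = -2x^3 + 5x + 1
f'(x) = -6x^2 + 5
f''(x) = -12x
f''(1) = -12 * 1 + 0
= -12 + 0
= -12
Since f''(1) < 0, the function is concave down (-1)

-1


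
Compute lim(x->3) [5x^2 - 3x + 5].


Since polynomials are continuous, we use direct substitution.
lim(x->3) of 5x^2 - 3x + 5
= 5 * 3^2 - 3 * 3 + 5
= 45 - 9 + 5
= 41

41


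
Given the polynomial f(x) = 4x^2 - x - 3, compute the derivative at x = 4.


Differentiate term by term using power and sum rules:
f(x) = 4x^2 - x - 3
f'(x) = 8x - 1
Substitute x = 4:
f'(4) = 8 * 4 - 1
= 32 - 1
= 31

31


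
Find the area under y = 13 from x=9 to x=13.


The area under a constant function y = 13 is a rectangle.
Width = 13 - 9 = 4
Height = 13
Area = width * height
= 4 * 13
= 52

52


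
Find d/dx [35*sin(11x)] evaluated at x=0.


Apply the chain rule to differentiate 35*sin(11x):
d/dx [35*sin(11x)]
= 35 * cos(11x) * d/dx(11x)
= 35 * 11 * cos(11x)
= 385 * cos(11x)
Evaluate at x = 0:
= 385 * cos(0)
= 385 * 1
= 385

385


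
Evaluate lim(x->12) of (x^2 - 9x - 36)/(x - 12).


Direct substitution gives 0/0, so we factor the numerator.
Factor: (x^2 - 9x - 36) = (x - 12)(x + 3)
Cancel the common factor (x - 12):
(x^2 - 9x - 36)/(x - 12) = (x + 3)
Now substitute x = 12:
= (12) - (-3) = 15

15


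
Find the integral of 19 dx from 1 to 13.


The integral of a constant k over [a, b] equals k * (b - a).
integral from 1 to 13 of 19 dx
= 19 * (13 - 1)
= 19 * 12
= 228

228


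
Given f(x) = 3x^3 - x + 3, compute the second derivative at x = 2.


First derivative:
f'(x) = 9x^2 - 1
Second derivative:
f''(x) = 18x
Substitute x = 2:
f''(2) = 18 * 2 + 0
= 36 + 0
= 36

36


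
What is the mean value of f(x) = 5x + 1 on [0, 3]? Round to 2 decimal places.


Average value = 1/(b-a) * integral from a to b of f(x) dx
First compute the integral of 5x + 1:
F(x) = (5/2)x^2 + x
F(3) = 5/2 * 9 + 1 * 3 = 51/2
F(0) = 5/2 * 0 + 1 * 0 = 0
Integral = 51/2 - 0 = 51/2
Average = (51/2) / (3 - 0) = (51/2) / 3
= 17/2 = 8.50

8.50


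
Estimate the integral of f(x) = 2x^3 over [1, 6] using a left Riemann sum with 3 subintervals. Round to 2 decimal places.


Left Riemann sum uses left endpoints of each subinterval.
Interval: [1, 6], n = 3
dx = (6 - 1) / 3 = 5/3
Left endpoints: [1, 8/3, 13/3]
f values: [2, 1024/27, 4394/27]
Sum = dx * (sum of f values)
= 5/3 * 608/3
= 3040/9 ≈ 337.78

337.78


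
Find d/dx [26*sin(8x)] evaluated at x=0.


Apply the chain rule to differentiate 26*sin(8x):
d/dx [26*sin(8x)]
= 26 * cos(8x) * d/dx(8x)
= 26 * 8 * cos(8x)
= 208 * cos(8x)
Evaluate at x = 0:
= 208 * cos(0)
= 208 * 1
= 208

208


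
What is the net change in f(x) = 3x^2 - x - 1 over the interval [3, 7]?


Net change = f(b) - f(a)
f(x) = 3x^2 - x - 1
Compute f(7):
f(7) = 3 * 7^2 - 1 * 7 - 1
= 147 - 7 - 1
= 139
Compute f(3):
f(3) = 3 * 3^2 - 1 * 3 - 1
= 27 - 3 - 1
= 23
Net change = 139 - 23 = 116

116


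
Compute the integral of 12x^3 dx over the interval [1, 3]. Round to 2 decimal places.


Find the antiderivative of 12x^3:
F(x) = 12/4 * x^4
Apply the Fundamental Theorem of Calculus:
F(3) - F(1)
= 12/4 * 3^4 - 12/4 * 1^4
= 12/4 * (81 - 1)
= 12/4 * 80
= 240 = 240.00

240.00


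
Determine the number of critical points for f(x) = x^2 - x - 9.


Find where f'(x) = 0:
f'(x) = 2x - 1
Set f'(x) = 0:
2x - 1 = 0
x = 1 / 2 = 1/2
This is a linear equation in x, so there is exactly one solution.
Number of critical points: 1

1


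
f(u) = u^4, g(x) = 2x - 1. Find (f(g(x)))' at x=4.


Using the chain rule: (f(g(x)))' = f'(g(x)) * g'(x)
First, find g(4):
g(4) = 2 * 4 - 1 = 7
Next, f'(u) = 4u^3
And g'(x) = 2
So f'(g(4)) * g'(4)
= 4 * 7^3 * 2
= 4 * 343 * 2
= 2744

2744


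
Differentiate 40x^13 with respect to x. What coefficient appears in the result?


We apply the power rule: d/dx [ax^n] = a*n * x^(n-1)
d/dx [40x^13]
= 40 * 13 * x^(13-1)
= 520x^12
The coefficient is 520

520


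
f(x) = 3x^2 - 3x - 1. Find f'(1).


Differentiate term by term using power and sum rules:
f(x) = 3x^2 - 3x - 1
f'(x) = 6x - 3
Substitute x = 1:
f'(1) = 6 * 1 - 3
= 6 - 3
= 3

3


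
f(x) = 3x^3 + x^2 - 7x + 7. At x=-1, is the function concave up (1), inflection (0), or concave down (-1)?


Concavity is determined by the sign of f''(x).
f(x) = 3x^3 + x^2 - 7x + 7
f'(x) = 9x^2 + 2x - 7
f''(x) = 18x + 2
f''(-1) = 18 * (-1) + 2
= -18 + 2
= -16
Since f''(-1) < 0, the function is concave down (-1)

-1


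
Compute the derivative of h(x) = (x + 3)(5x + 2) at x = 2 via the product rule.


Let u(x) = x + 3 and v(x) = 5x + 2
u'(x) = 1
v'(x) = 5
Product rule: h'(x) = u'(x)*v(x) + u(x)*v'(x)
= 1 * (5x + 2) + (x + 3) * 5
At x = 2:
u(2) = 1 * 2 + 3 = 5
v(2) = 5 * 2 + 2 = 12
h'(2) = 1 * 12 + 5 * 5
= 12 + 25
= 37

37


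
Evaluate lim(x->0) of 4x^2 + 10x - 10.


Since polynomials are continuous, we use direct substitution.
lim(x->0) of 4x^2 + 10x - 10
= 4 * 0^2 + 10 * 0 - 10
= 0 + 0 - 10
= -10

-10


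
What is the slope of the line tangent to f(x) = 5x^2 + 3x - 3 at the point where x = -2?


The slope of the tangent line equals f'(x) at the point.
f(x) = 5x^2 + 3x - 3
f'(x) = 10x + 3
At x = -2:
f'(-2) = 10 * (-2) + 3
= -20 + 3
= -17

-17


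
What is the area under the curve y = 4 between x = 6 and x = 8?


The area under a constant function y = 4 is a rectangle.
Width = 8 - 6 = 2
Height = 4
Area = width * height
= 2 * 4
= 8

8


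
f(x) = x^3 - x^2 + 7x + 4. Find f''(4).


First derivative:
f'(x) = 3x^2 - 2x + 7
Second derivative:
f''(x) = 6x - 2
Substitute x = 4:
f''(4) = 6 * 4 - 2
= 24 - 2
= 22

22


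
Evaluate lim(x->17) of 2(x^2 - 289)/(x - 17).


Direct substitution gives 0/0, so we factor the numerator.
Factor: 2(x^2 - 289) = 2 * (x - 17)(x + 17)
Cancel the common factor (x - 17):
2(x^2 - 289)/(x - 17) = 2 * (x + 17)
Now substitute x = 17:
= 2 * (17 + 17) = 68

68


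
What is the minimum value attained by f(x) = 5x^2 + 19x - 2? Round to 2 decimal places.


For a quadratic f(x) = ax^2 + bx + c with a > 0, the minimum is at the vertex.
Vertex x-coordinate: x = -b/(2a)
x = -(19) / (2 * 5)
x = -19/10
Substitute back to find the minimum value:
f(-19/10) = 5 * (-19/10)^2 + 19 * (-19/10) - 2
= 361/20 - 361/10 - 2
= -401/20 = -20.05

-20.05


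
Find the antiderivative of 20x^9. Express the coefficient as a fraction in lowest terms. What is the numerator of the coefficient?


Apply the power rule for integration:
integral of ax^n dx = a/(n+1) * x^(n+1) + C
integral of 20x^9 dx
= 20/10 * x^10 + C
= 2 * x^10 + C
The coefficient in lowest terms is 2 = 2/1, so its numerator is 2

2


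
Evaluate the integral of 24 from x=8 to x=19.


The integral of a constant k over [a, b] equals k * (b - a).
integral from 8 to 19 of 24 dx
= 24 * (19 - 8)
= 24 * 11
= 264

264


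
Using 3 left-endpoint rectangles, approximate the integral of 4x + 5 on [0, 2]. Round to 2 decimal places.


Left Riemann sum uses left endpoints of each subinterval.
Interval: [0, 2], n = 3
dx = (2 - 0) / 3 = 2/3
Left endpoints: [0, 2/3, 4/3]
f values: [5, 23/3, 31/3]
Sum = dx * (sum of f values)
= 2/3 * 23
= 46/3 ≈ 15.33

15.33


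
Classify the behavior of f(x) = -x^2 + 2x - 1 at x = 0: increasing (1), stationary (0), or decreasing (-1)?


Compute f'(x) to determine behavior:
f'(x) = -2x + 2
f'(0) = -2 * 0 + 2
= 0 + 2
= 2
Since f'(0) > 0, the function is increasing (1)

1


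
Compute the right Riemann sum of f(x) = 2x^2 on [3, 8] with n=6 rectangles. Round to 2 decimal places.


Right Riemann sum uses right endpoints of each subinterval.
Interval: [3, 8], n = 6
dx = (8 - 3) / 6 = 5/6
Right endpoints: [23/6, 14/3, 11/2, 19/3, 43/6, 8]
f values: [529/18, 392/9, 121/2, 722/9, 1849/18, 128]
Sum = dx * (sum of f values)
= 5/6 * 7999/18
= 39995/108 ≈ 370.32

370.32


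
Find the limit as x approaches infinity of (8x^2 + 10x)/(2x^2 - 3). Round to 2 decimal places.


For limits at infinity with equal-degree polynomials,
we compare leading coefficients.
Numerator leading term: 8x^2
Denominator leading term: 2x^2
Divide both by x^2:
lim = (8 + 10/x) / (2 - 3/x^2)
As x -> infinity, the 1/x and 1/x^2 terms vanish:
= 8/2 = 4 = 4.00

4.00


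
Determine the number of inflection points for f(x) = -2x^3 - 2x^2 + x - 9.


Inflection points occur where f''(x) = 0 and concavity changes.
f(x) = -2x^3 - 2x^2 + x - 9
f'(x) = -6x^2 - 4x + 1
f''(x) = -12x - 4
Set f''(x) = 0:
-12x - 4 = 0
x = 4 / (-12) = -1/3
Since f''(x) is linear (degree 1), it changes sign at this point.
Therefore there is exactly 1 inflection point.

1


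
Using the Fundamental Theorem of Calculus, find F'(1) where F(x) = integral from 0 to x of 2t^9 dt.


By the Fundamental Theorem of Calculus (Part 1):
If F(x) = integral from 0 to x of f(t) dt, then F'(x) = f(x)
Here f(t) = 2t^9
So F'(x) = 2x^9
Evaluate at x = 1:
F'(1) = 2 * 1^9
= 2 * 1
= 2

2


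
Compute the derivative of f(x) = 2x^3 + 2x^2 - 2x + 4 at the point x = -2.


Differentiate f(x) = 2x^3 + 2x^2 - 2x + 4 term by term:
f'(x) = 6x^2 + 4x - 2
Substitute x = -2:
f'(-2) = 6 * (-2)^2 + 4 * (-2) - 2
= 24 - 8 - 2
= 14

14


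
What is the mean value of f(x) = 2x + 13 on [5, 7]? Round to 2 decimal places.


Average value = 1/(b-a) * integral from a to b of f(x) dx
First compute the integral of 2x + 13:
F(x) = x^2 + 13x
F(7) = 1 * 49 + 13 * 7 = 140
F(5) = 1 * 25 + 13 * 5 = 90
Integral = 140 - 90 = 50
Average = 50 / (7 - 5) = 50 / 2
= 25 = 25.00

25.00


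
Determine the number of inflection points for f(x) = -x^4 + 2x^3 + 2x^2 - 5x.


Inflection points occur where f''(x) = 0 and concavity changes.
f(x) = -x^4 + 2x^3 + 2x^2 - 5x
f'(x) = -4x^3 + 6x^2 + 4x - 5
f''(x) = -12x^2 + 12x + 4
This is a quadratic in x. Use the discriminant to count real roots.
Discriminant = (12)^2 - 4 * (-12) * 4
= 144 - (-192)
= 336
Since discriminant > 0, f''(x) = 0 has 2 distinct real solutions.
A quadratic with two distinct real roots changes sign at each root, so concavity changes at both.
Number of inflection points: 2

2


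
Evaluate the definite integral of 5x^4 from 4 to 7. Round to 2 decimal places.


Find the antiderivative of 5x^4:
F(x) = 5/5 * x^5
Apply the Fundamental Theorem of Calculus:
F(7) - F(4)
= 5/5 * 7^5 - 5/5 * 4^5
= 5/5 * (16807 - 1024)
= 5/5 * 15783
= 15783 = 15783.00

15783.00


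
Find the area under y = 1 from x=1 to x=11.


The area under a constant function y = 1 is a rectangle.
Width = 11 - 1 = 10
Height = 1
Area = width * height
= 10 * 1
= 10

10


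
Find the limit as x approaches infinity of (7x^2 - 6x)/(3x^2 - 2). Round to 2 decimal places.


For limits at infinity with equal-degree polynomials,
we compare leading coefficients.
Numerator leading term: 7x^2
Denominator leading term: 3x^2
Divide both by x^2:
lim = (7 - 6/x) / (3 - 2/x^2)
As x -> infinity, the 1/x and 1/x^2 terms vanish:
= 7/3 ≈ 2.33

2.33


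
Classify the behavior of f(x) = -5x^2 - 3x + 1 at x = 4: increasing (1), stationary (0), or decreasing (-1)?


Compute f'(x) to determine behavior:
f'(x) = -10x - 3
f'(4) = -10 * 4 - 3
= -40 - 3
= -43
Since f'(4) < 0, the function is decreasing (-1)

-1


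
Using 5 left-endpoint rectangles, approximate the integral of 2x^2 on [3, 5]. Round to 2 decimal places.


Left Riemann sum uses left endpoints of each subinterval.
Interval: [3, 5], n = 5
dx = (5 - 3) / 5 = 2/5
Left endpoints: [3, 17/5, 19/5, 21/5, 23/5]
f values: [18, 578/25, 722/25, 882/25, 1058/25]
Sum = dx * (sum of f values)
= 2/5 * 738/5
= 1476/25 = 59.04

59.04
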